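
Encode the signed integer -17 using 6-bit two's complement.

|-17| = 17 = 010001 in 6 bits.
Invert the bits: 101110. Add 1: 101111.

101111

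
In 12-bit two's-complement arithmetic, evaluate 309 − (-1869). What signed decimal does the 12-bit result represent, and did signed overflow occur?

-1918; overflow

309 → 000100110101
-1869 → 100010110011
Subtract via negate-and-add: invert 100010110011 + 1 = 011101001101 (i.e. 1869).
  000100110101
+ 011101001101
= 100010000010
Result 100010000010: MSB = 1 → 2178 − 4096 = -1918.
Both addends (after negating the subtrahend) are non-negative but the stored result is negative: signed overflow. The true value 309 − (-1869) = 2178 lies outside [-2048, 2047].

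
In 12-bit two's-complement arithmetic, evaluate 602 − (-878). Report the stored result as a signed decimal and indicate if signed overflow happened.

1480; no overflow

602 → 001001011010
-878 → 110010010010
Subtract via negate-and-add: invert 110010010010 + 1 = 001101101110 (i.e. 878).
  001001011010
+ 001101101110
= 010111001000
Result 010111001000: MSB = 0 → value 1480.
Both addends (after negating the subtrahend) are non-negative and so is the stored result: no signed overflow.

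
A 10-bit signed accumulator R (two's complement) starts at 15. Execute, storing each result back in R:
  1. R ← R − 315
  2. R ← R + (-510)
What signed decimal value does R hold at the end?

214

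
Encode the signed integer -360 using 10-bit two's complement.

1010011000

|-360| = 360 = 0101101000 in 10 bits.
Invert the bits: 1010010111. Add 1: 1010011000.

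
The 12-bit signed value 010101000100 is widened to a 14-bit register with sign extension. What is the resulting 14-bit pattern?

MSB of 010101000100 is 0; replicate it into the new high bits.
00|010101000100 → 00010101000100 (still 1348).

00010101000100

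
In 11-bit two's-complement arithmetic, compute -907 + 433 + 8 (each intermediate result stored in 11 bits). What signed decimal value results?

-907 + 433 = -474 (11000100110)
-474 + 8 = -466 (11000101110)

-466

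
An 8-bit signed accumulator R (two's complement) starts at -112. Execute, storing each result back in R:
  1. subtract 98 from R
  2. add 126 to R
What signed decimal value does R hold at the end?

Start: R = -112 = 10010000.
R = -112 − 98 = -210; wraps to 46 = 00101110
R = 46 + 126 = 172; wraps to -84 = 10101100

-84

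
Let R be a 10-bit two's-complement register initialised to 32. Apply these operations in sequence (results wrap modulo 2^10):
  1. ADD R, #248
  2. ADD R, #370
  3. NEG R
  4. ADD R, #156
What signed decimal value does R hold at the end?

Start: R = 32 = 0000100000.
R = 32 + 248 = 280 = 0100011000
R = 280 + 370 = 650; wraps to -374 = 1010001010
R = −(-374) = 374 = 0101110110
R = 374 + 156 = 530; wraps to -494 = 1000010010

-494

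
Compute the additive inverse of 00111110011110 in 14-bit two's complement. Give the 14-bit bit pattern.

11000001100010

Invert: 11000001100001. Add 1: 11000001100010.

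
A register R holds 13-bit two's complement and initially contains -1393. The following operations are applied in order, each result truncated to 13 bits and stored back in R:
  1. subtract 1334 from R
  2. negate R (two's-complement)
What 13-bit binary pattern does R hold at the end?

Start: R = -1393 = 1101010001111.
R = -1393 − 1334 = -2727 = 1010101011001
R = −(-2727) = 2727 = 0101010100111

0101010100111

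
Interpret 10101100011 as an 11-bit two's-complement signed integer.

-669

MSB is 1, so the value is negative.
Invert: 01010011100. Add 1: 01010011101 = 669. So the value is −669.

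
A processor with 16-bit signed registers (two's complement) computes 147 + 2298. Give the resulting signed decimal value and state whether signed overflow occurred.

2445; no overflow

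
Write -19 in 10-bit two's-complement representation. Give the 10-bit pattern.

1111101101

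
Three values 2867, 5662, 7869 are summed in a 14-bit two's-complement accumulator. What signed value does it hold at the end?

14

2867 + 5662 = 8529 → wraps to -7855 (10000101010001)
-7855 + 7869 = 14 (00000000001110)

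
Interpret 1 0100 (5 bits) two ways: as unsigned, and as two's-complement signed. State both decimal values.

Unsigned: 10100 = 20.
Signed: MSB=1 → 20 − 32 = -12.

unsigned = 20, signed = -12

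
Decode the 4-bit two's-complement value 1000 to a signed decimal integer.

-8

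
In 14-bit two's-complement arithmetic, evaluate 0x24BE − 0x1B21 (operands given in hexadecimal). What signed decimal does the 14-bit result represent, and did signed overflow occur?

0x24BE = 10010010111110 = -6978 (signed)
0x1B21 = 01101100100001 = 6945 (signed)
Subtract via negate-and-add: invert 01101100100001 + 1 = 10010011011111 (i.e. -6945).
  10010010111110
+ 10010011011111
= 00100110011101  (discard carry-out 1)
Result 00100110011101: MSB = 0 → value 2461.
Both addends (after negating the subtrahend) are negative but the stored result is non-negative: signed overflow. The true value -6978 − 6945 = -13923 lies outside [-8192, 8191].

2461; overflow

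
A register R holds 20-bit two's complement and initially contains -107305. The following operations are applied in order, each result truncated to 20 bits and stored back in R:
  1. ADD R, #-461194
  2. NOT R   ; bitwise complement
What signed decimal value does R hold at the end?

Start: R = -107305 = 11100101110011010111.
R = -107305 + (-461194) = -568499; wraps to 480077 = 01110101001101001101
R = NOT 01110101001101001101 = 10001010110010110010 = -480078

-480078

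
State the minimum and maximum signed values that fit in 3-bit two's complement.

min = -4, max = 3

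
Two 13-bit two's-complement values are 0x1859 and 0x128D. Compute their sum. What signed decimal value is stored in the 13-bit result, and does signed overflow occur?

2790; overflow

0x1859 = 1100001011001 = -1959 (signed)
0x128D = 1001010001101 = -3443 (signed)
  1100001011001
+ 1001010001101
= 0101011100110  (discard carry-out 1)
Result 0101011100110: MSB = 0 → value 2790.
Both addends are negative but the stored result is non-negative: signed overflow. The true value -1959 + (-3443) = -5402 lies outside [-4096, 4095].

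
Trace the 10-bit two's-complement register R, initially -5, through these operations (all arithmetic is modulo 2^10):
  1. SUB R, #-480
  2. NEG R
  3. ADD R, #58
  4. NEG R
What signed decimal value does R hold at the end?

Start: R = -5 = 1111111011.
R = -5 − (-480) = 475 = 0111011011
R = −(475) = -475 = 1000100101
R = -475 + 58 = -417 = 1001011111
R = −(-417) = 417 = 0110100001

417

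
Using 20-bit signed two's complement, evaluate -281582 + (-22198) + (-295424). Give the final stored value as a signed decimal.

449372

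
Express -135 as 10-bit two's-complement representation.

1101111001

|-135| = 135 = 0010000111 in 10 bits.
Invert the bits: 1101111000. Add 1: 1101111001.
Check: 1101111001 reads as 889 − 1024 = -135.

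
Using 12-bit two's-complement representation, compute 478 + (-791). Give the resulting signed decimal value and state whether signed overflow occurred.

-313; no overflow

478 → 000111011110
-791 → 110011101001
  000111011110
+ 110011101001
= 111011000111
Result 111011000111: MSB = 1 → 3783 − 4096 = -313.
Addends have opposite signs, so signed overflow cannot occur.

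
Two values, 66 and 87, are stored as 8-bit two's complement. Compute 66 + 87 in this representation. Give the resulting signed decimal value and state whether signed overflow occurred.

66 → 01000010
87 → 01010111
  01000010
+ 01010111
= 10011001
Result 10011001: MSB = 1 → 153 − 256 = -103.
Both addends are non-negative but the stored result is negative: signed overflow. The true value 66 + 87 = 153 lies outside [-128, 127].

-103; overflow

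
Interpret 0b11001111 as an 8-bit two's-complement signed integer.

MSB is 1, so the value is negative.
Unsigned reading: 207. Subtract 2^8 = 256: 207 − 256 = -49.

-49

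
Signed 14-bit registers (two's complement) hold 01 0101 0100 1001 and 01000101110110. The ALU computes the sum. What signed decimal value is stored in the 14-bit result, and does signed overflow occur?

01 0101 0100 1001 → 01010101001001 = 5449 (signed)
01000101110110 = 4470 (signed)
  01010101001001
+ 01000101110110
= 10011010111111
Result 10011010111111: MSB = 1 → 9919 − 16384 = -6465.
Both addends are non-negative but the stored result is negative: signed overflow. The true value 5449 + 4470 = 9919 lies outside [-8192, 8191].

-6465; overflow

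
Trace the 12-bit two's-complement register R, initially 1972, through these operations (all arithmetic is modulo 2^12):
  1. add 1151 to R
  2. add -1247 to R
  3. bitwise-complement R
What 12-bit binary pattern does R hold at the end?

100010101011

Start: R = 1972 = 011110110100.
R = 1972 + 1151 = 3123; wraps to -973 = 110000110011
R = -973 + (-1247) = -2220; wraps to 1876 = 011101010100
R = NOT 011101010100 = 100010101011 = -1877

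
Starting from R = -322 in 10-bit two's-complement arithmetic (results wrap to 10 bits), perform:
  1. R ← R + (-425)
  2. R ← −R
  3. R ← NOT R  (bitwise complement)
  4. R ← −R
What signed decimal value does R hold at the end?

-276

Start: R = -322 = 1010111110.
R = -322 + (-425) = -747; wraps to 277 = 0100010101
R = −(277) = -277 = 1011101011
R = NOT 1011101011 = 0100010100 = 276
R = −(276) = -276 = 1011101100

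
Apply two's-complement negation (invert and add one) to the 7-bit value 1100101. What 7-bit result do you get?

Invert: 0011010. Add 1: 0011011.
Check: 1100101 = -27, 0011011 = 27.

0011011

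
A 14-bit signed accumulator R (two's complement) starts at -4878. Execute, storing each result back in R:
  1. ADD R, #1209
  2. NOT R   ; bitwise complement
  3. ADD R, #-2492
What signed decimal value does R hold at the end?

1176

Start: R = -4878 = 10110011110010.
R = -4878 + 1209 = -3669 = 11000110101011
R = NOT 11000110101011 = 00111001010100 = 3668
R = 3668 + (-2492) = 1176 = 00010010011000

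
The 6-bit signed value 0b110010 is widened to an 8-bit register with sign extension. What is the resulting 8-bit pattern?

11110010

MSB of 110010 is 1; replicate it into the new high bits.
11|110010 → 11110010 (still -14).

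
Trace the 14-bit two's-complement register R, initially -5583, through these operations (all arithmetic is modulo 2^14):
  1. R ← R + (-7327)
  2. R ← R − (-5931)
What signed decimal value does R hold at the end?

-6979

Start: R = -5583 = 10101000110001.
R = -5583 + (-7327) = -12910; wraps to 3474 = 00110110010010
R = 3474 − (-5931) = 9405; wraps to -6979 = 10010010111101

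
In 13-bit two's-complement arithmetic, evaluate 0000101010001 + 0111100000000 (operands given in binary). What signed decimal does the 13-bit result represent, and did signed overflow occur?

-4015; overflow

0000101010001 = 337 (signed)
0111100000000 = 3840 (signed)
  0000101010001
+ 0111100000000
= 1000001010001
Result 1000001010001: MSB = 1 → 4177 − 8192 = -4015.
Both addends are non-negative but the stored result is negative: signed overflow. The true value 337 + 3840 = 4177 lies outside [-4096, 4095].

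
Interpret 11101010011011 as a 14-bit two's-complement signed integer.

MSB is 1, so the value is negative.
Invert: 00010101100100. Add 1: 00010101100101 = 1381. So the value is −1381.

-1381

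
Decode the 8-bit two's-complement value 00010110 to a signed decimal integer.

MSB is 0, so the value is non-negative: 00010110 = 22.

22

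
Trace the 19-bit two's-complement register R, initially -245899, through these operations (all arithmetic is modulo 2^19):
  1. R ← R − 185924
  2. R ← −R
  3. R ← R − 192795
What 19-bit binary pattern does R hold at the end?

0111010010110110100

Start: R = -245899 = 1000011111101110101.
R = -245899 − 185924 = -431823; wraps to 92465 = 0010110100100110001
R = −(92465) = -92465 = 1101001011011001111
R = -92465 − 192795 = -285260; wraps to 239028 = 0111010010110110100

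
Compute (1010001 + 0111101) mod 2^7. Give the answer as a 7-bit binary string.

0001110

  1010001
+ 0111101
= 0001110  (discard carry-out 1)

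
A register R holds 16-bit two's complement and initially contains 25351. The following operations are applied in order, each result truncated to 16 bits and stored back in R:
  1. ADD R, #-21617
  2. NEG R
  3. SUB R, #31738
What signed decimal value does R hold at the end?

30064

Start: R = 25351 = 0110001100000111.
R = 25351 + (-21617) = 3734 = 0000111010010110
R = −(3734) = -3734 = 1111000101101010
R = -3734 − 31738 = -35472; wraps to 30064 = 0111010101110000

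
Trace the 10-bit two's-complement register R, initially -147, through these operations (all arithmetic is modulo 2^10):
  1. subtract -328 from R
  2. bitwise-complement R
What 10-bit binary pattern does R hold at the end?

1101001010

Start: R = -147 = 1101101101.
R = -147 − (-328) = 181 = 0010110101
R = NOT 0010110101 = 1101001010 = -182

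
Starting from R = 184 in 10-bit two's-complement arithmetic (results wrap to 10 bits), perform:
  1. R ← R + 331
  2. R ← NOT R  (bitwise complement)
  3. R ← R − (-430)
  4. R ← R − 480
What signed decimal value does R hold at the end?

458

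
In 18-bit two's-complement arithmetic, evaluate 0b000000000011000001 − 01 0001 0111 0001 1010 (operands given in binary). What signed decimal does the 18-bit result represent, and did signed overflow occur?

0b000000000011000001 → 000000000011000001 = 193 (signed)
01 0001 0111 0001 1010 → 010001011100011010 = 71450 (signed)
Subtract via negate-and-add: invert 010001011100011010 + 1 = 101110100011100110 (i.e. -71450).
  000000000011000001
+ 101110100011100110
= 101110100110100111
Result 101110100110100111: MSB = 1 → 190887 − 262144 = -71257.
Addends (after negating the subtrahend) have opposite signs, so signed overflow cannot occur.

-71257; no overflow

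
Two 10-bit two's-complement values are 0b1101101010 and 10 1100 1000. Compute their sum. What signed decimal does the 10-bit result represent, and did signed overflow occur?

-462; no overflow

0b1101101010 → 1101101010 = -150 (signed)
10 1100 1000 → 1011001000 = -312 (signed)
  1101101010
+ 1011001000
= 1000110010  (discard carry-out 1)
Result 1000110010: MSB = 1 → 562 − 1024 = -462.
Both addends are negative and so is the stored result: no signed overflow.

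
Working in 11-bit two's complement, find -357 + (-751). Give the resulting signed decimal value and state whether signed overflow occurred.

-357 → 11010011011
-751 → 10100010001
  11010011011
+ 10100010001
= 01110101100  (discard carry-out 1)
Result 01110101100: MSB = 0 → value 940.
Both addends are negative but the stored result is non-negative: signed overflow. The true value -357 + (-751) = -1108 lies outside [-1024, 1023].

940; overflow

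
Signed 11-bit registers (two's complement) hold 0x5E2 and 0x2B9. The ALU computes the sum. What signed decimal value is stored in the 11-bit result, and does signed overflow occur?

0x5E2 = 10111100010 = -542 (signed)
0x2B9 = 01010111001 = 697 (signed)
  10111100010
+ 01010111001
= 00010011011  (discard carry-out 1)
Result 00010011011: MSB = 0 → value 155.
Addends have opposite signs, so signed overflow cannot occur.

155; no overflow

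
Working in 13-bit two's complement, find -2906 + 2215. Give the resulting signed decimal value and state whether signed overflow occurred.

-691; no overflow

-2906 → 1010010100110
2215 → 0100010100111
  1010010100110
+ 0100010100111
= 1110101001101
Result 1110101001101: MSB = 1 → 7501 − 8192 = -691.
Addends have opposite signs, so signed overflow cannot occur.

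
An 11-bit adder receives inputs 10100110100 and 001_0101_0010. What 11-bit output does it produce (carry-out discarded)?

  10100110100
+ 00101010010
= 11010000110

11010000110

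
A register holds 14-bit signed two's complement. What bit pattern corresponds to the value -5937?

|-5937| = 5937 = 01011100110001 in 14 bits.
Invert the bits: 10100011001110. Add 1: 10100011001111.

10100011001111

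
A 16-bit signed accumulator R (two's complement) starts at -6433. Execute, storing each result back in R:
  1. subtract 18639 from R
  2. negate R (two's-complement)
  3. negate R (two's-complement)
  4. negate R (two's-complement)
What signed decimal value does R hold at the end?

Start: R = -6433 = 1110011011011111.
R = -6433 − 18639 = -25072 = 1001111000010000
R = −(-25072) = 25072 = 0110000111110000
R = −(25072) = -25072 = 1001111000010000
R = −(-25072) = 25072 = 0110000111110000

25072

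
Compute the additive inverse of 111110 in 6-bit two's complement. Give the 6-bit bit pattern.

Invert: 000001. Add 1: 000010.

000010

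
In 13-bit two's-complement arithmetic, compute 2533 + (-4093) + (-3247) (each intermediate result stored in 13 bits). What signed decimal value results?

2533 + (-4093) = -1560 (1100111101000)
-1560 + (-3247) = -4807 → wraps to 3385 (0110100111001)

3385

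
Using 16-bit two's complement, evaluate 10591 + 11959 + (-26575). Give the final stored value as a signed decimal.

-4025

10591 + 11959 = 22550 (0101100000010110)
22550 + (-26575) = -4025 (1111000001000111)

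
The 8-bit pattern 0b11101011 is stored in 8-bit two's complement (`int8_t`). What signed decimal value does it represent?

MSB is 1, so the value is negative.
Invert: 00010100. Add 1: 00010101 = 21. So the value is −21.

-21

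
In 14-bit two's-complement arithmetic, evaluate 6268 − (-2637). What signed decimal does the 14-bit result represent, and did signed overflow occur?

6268 → 01100001111100
-2637 → 11010110110011
Subtract via negate-and-add: invert 11010110110011 + 1 = 00101001001101 (i.e. 2637).
  01100001111100
+ 00101001001101
= 10001011001001
Result 10001011001001: MSB = 1 → 8905 − 16384 = -7479.
Both addends (after negating the subtrahend) are non-negative but the stored result is negative: signed overflow. The true value 6268 − (-2637) = 8905 lies outside [-8192, 8191].

-7479; overflow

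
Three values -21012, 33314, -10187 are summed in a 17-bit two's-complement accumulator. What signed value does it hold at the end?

2115

-21012 + 33314 = 12302 (00011000000001110)
12302 + (-10187) = 2115 (00000100001000011)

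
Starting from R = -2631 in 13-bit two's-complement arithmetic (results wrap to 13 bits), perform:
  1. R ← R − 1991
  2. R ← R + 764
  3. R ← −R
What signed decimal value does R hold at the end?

3858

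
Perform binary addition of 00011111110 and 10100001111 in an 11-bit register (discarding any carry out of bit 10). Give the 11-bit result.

11000001101

  00011111110
+ 10100001111
= 11000001101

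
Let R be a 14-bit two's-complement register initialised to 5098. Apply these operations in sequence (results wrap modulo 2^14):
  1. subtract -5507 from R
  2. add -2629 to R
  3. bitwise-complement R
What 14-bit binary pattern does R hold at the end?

10000011010111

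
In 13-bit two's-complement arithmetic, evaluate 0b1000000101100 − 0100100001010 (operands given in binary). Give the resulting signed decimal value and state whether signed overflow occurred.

1826; overflow

0b1000000101100 → 1000000101100 = -4052 (signed)
0100100001010 = 2314 (signed)
Subtract via negate-and-add: invert 0100100001010 + 1 = 1011011110110 (i.e. -2314).
  1000000101100
+ 1011011110110
= 0011100100010  (discard carry-out 1)
Result 0011100100010: MSB = 0 → value 1826.
Both addends (after negating the subtrahend) are negative but the stored result is non-negative: signed overflow. The true value -4052 − 2314 = -6366 lies outside [-4096, 4095].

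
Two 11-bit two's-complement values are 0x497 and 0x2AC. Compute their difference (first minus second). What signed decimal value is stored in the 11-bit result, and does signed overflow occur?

491; overflow

0x497 = 10010010111 = -873 (signed)
0x2AC = 01010101100 = 684 (signed)
Subtract via negate-and-add: invert 01010101100 + 1 = 10101010100 (i.e. -684).
  10010010111
+ 10101010100
= 00111101011  (discard carry-out 1)
Result 00111101011: MSB = 0 → value 491.
Both addends (after negating the subtrahend) are negative but the stored result is non-negative: signed overflow. The true value -873 − 684 = -1557 lies outside [-1024, 1023].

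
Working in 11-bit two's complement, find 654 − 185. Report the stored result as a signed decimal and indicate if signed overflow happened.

469; no overflow

654 → 01010001110
185 → 00010111001
Subtract via negate-and-add: invert 00010111001 + 1 = 11101000111 (i.e. -185).
  01010001110
+ 11101000111
= 00111010101  (discard carry-out 1)
Result 00111010101: MSB = 0 → value 469.
Addends (after negating the subtrahend) have opposite signs, so signed overflow cannot occur.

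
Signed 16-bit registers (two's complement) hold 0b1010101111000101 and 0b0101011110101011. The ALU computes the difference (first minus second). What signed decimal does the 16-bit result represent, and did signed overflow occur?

21530; overflow

0b1010101111000101 → 1010101111000101 = -21563 (signed)
0b0101011110101011 → 0101011110101011 = 22443 (signed)
Subtract via negate-and-add: invert 0101011110101011 + 1 = 1010100001010101 (i.e. -22443).
  1010101111000101
+ 1010100001010101
= 0101010000011010  (discard carry-out 1)
Result 0101010000011010: MSB = 0 → value 21530.
Both addends (after negating the subtrahend) are negative but the stored result is non-negative: signed overflow. The true value -21563 − 22443 = -44006 lies outside [-32768, 32767].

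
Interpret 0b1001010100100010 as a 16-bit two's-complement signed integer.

MSB is 1, so the value is negative.
Unsigned reading: 38178. Subtract 2^16 = 65536: 38178 − 65536 = -27358.

-27358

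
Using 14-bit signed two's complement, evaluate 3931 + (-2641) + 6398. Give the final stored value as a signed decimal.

7688

3931 + (-2641) = 1290 (00010100001010)
1290 + 6398 = 7688 (01111000001000)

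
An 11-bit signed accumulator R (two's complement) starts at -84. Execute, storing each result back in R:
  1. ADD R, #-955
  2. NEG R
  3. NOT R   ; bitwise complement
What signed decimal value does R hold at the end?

1008

Start: R = -84 = 11110101100.
R = -84 + (-955) = -1039; wraps to 1009 = 01111110001
R = −(1009) = -1009 = 10000001111
R = NOT 10000001111 = 01111110000 = 1008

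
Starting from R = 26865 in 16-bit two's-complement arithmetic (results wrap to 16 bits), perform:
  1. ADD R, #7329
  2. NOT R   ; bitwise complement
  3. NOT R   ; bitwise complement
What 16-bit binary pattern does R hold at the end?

1000010110010010

Start: R = 26865 = 0110100011110001.
R = 26865 + 7329 = 34194; wraps to -31342 = 1000010110010010
R = NOT 1000010110010010 = 0111101001101101 = 31341
R = NOT 0111101001101101 = 1000010110010010 = -31342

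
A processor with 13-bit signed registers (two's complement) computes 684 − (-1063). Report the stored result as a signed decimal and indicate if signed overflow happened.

684 → 0001010101100
-1063 → 1101111011001
Subtract via negate-and-add: invert 1101111011001 + 1 = 0010000100111 (i.e. 1063).
  0001010101100
+ 0010000100111
= 0011011010011
Result 0011011010011: MSB = 0 → value 1747.
Both addends (after negating the subtrahend) are non-negative and so is the stored result: no signed overflow.

1747; no overflow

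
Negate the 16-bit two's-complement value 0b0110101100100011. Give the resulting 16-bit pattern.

1001010011011101

Invert: 1001010011011100. Add 1: 1001010011011101.
Check: 0110101100100011 = 27427, 1001010011011101 = -27427.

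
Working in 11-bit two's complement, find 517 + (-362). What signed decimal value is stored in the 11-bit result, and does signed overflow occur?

517 → 01000000101
-362 → 11010010110
  01000000101
+ 11010010110
= 00010011011  (discard carry-out 1)
Result 00010011011: MSB = 0 → value 155.
Addends have opposite signs, so signed overflow cannot occur.

155; no overflow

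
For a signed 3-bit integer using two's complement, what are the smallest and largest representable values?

min = -4, max = 3

Minimum: −2^2 = -4.
Maximum: 2^2 − 1 = 3.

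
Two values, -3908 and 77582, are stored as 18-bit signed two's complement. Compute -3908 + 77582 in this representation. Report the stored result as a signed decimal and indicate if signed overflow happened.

-3908 → 111111000010111100
77582 → 010010111100001110
  111111000010111100
+ 010010111100001110
= 010001111111001010  (discard carry-out 1)
Result 010001111111001010: MSB = 0 → value 73674.
Addends have opposite signs, so signed overflow cannot occur.

73674; no overflow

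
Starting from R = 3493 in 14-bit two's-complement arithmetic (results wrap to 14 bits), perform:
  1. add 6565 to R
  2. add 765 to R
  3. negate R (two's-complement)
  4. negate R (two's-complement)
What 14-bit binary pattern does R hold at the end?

Start: R = 3493 = 00110110100101.
R = 3493 + 6565 = 10058; wraps to -6326 = 10011101001010
R = -6326 + 765 = -5561 = 10101001000111
R = −(-5561) = 5561 = 01010110111001
R = −(5561) = -5561 = 10101001000111

10101001000111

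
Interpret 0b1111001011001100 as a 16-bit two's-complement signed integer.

MSB is 1, so the value is negative.
Invert: 0000110100110011. Add 1: 0000110100110100 = 3380. So the value is −3380.

-3380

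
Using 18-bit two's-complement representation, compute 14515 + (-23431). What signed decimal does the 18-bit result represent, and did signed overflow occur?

14515 → 000011100010110011
-23431 → 111010010001111001
  000011100010110011
+ 111010010001111001
= 111101110100101100
Result 111101110100101100: MSB = 1 → 253228 − 262144 = -8916.
Addends have opposite signs, so signed overflow cannot occur.

-8916; no overflow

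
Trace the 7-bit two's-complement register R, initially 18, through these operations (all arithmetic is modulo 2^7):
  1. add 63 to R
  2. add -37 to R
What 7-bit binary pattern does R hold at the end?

Start: R = 18 = 0010010.
R = 18 + 63 = 81; wraps to -47 = 1010001
R = -47 + (-37) = -84; wraps to 44 = 0101100

0101100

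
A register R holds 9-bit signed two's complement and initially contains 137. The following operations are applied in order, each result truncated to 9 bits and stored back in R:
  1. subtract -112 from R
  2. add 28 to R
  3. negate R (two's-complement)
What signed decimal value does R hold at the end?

235

Start: R = 137 = 010001001.
R = 137 − (-112) = 249 = 011111001
R = 249 + 28 = 277; wraps to -235 = 100010101
R = −(-235) = 235 = 011101011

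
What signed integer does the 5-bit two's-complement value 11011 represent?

-5

MSB is 1, so the value is negative.
Invert: 00100. Add 1: 00101 = 5. So the value is −5.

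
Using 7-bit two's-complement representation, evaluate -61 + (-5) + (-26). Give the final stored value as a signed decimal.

36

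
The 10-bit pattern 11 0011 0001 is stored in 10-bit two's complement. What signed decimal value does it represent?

-207

MSB is 1, so the value is negative.
Invert: 0011001110. Add 1: 0011001111 = 207. So the value is −207.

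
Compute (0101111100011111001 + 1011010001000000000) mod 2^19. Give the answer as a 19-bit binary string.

  0101111100011111001
+ 1011010001000000000
= 0001001101011111001  (discard carry-out 1)

0001001101011111001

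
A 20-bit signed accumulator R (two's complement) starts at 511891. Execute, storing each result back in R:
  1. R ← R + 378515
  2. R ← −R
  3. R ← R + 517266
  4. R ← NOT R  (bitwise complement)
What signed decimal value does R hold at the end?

Start: R = 511891 = 01111100111110010011.
R = 511891 + 378515 = 890406; wraps to -158170 = 11011001011000100110
R = −(-158170) = 158170 = 00100110100111011010
R = 158170 + 517266 = 675436; wraps to -373140 = 10100100111001101100
R = NOT 10100100111001101100 = 01011011000110010011 = 373139

373139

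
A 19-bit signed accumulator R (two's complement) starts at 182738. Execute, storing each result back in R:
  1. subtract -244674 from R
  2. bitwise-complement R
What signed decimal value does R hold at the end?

96875

Start: R = 182738 = 0101100100111010010.
R = 182738 − (-244674) = 427412; wraps to -96876 = 1101000010110010100
R = NOT 1101000010110010100 = 0010111101001101011 = 96875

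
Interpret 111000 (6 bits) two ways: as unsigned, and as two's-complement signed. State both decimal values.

Unsigned: 111000 = 56.
Signed: MSB=1 → 56 − 64 = -8.

unsigned = 56, signed = -8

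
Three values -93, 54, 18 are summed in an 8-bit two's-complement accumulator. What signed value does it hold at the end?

-93 + 54 = -39 (11011001)
-39 + 18 = -21 (11101011)

-21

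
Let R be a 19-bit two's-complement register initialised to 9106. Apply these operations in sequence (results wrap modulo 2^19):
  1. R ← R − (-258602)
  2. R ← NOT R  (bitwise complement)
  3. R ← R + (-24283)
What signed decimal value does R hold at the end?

Start: R = 9106 = 0000010001110010010.
R = 9106 − (-258602) = 267708; wraps to -256580 = 1000001010110111100
R = NOT 1000001010110111100 = 0111110101001000011 = 256579
R = 256579 + (-24283) = 232296 = 0111000101101101000

232296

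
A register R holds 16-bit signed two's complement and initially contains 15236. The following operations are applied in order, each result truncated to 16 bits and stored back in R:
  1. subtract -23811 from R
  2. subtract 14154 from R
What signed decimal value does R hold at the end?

Start: R = 15236 = 0011101110000100.
R = 15236 − (-23811) = 39047; wraps to -26489 = 1001100010000111
R = -26489 − 14154 = -40643; wraps to 24893 = 0110000100111101

24893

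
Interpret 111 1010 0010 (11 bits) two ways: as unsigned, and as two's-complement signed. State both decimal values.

unsigned = 1954, signed = -94

Unsigned: 11110100010 = 1954.
Signed: MSB=1 → 1954 − 2048 = -94.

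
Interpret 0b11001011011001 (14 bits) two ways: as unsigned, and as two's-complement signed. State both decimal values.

unsigned = 13017, signed = -3367

Unsigned: 11001011011001 = 13017.
Signed: MSB=1 → 13017 − 16384 = -3367.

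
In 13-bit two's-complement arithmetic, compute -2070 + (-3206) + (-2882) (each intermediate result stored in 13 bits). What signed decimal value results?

34

-2070 + (-3206) = -5276 → wraps to 2916 (0101101100100)
2916 + (-2882) = 34 (0000000100010)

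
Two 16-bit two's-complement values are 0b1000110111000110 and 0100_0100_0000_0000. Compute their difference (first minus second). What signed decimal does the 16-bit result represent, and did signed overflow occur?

0b1000110111000110 → 1000110111000110 = -29242 (signed)
0100_0100_0000_0000 → 0100010000000000 = 17408 (signed)
Subtract via negate-and-add: invert 0100010000000000 + 1 = 1011110000000000 (i.e. -17408).
  1000110111000110
+ 1011110000000000
= 0100100111000110  (discard carry-out 1)
Result 0100100111000110: MSB = 0 → value 18886.
Both addends (after negating the subtrahend) are negative but the stored result is non-negative: signed overflow. The true value -29242 − 17408 = -46650 lies outside [-32768, 32767].

18886; overflow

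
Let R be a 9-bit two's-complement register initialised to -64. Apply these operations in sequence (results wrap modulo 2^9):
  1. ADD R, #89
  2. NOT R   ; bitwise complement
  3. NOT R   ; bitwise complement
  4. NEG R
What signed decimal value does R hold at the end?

-25

Start: R = -64 = 111000000.
R = -64 + 89 = 25 = 000011001
R = NOT 000011001 = 111100110 = -26
R = NOT 111100110 = 000011001 = 25
R = −(25) = -25 = 111100111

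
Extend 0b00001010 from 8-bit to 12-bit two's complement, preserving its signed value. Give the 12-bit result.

MSB of 00001010 is 0; replicate it into the new high bits.
0000|00001010 → 000000001010 (still 10).

000000001010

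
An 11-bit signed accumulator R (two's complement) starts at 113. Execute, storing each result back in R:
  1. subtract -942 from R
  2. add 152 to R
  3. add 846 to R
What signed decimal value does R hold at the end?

5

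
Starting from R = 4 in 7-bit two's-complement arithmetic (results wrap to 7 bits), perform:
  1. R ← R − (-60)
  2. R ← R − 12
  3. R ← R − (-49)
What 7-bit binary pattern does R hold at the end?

1100101

Start: R = 4 = 0000100.
R = 4 − (-60) = 64; wraps to -64 = 1000000
R = -64 − 12 = -76; wraps to 52 = 0110100
R = 52 − (-49) = 101; wraps to -27 = 1100101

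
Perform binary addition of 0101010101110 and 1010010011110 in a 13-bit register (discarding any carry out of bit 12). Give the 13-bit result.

1111101001100

  0101010101110
+ 1010010011110
= 1111101001100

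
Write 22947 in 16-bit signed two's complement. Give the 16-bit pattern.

22947 is non-negative, so write it directly in 16 bits: 0101100110100011.

0101100110100011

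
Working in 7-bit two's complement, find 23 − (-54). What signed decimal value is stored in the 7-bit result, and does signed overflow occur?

23 → 0010111
-54 → 1001010
Subtract via negate-and-add: invert 1001010 + 1 = 0110110 (i.e. 54).
  0010111
+ 0110110
= 1001101
Result 1001101: MSB = 1 → 77 − 128 = -51.
Both addends (after negating the subtrahend) are non-negative but the stored result is negative: signed overflow. The true value 23 − (-54) = 77 lies outside [-64, 63].

-51; overflow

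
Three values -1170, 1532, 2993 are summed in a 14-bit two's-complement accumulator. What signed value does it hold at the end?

3355

-1170 + 1532 = 362 (00000101101010)
362 + 2993 = 3355 (00110100011011)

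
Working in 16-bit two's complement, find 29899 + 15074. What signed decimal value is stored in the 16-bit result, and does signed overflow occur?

29899 → 0111010011001011
15074 → 0011101011100010
  0111010011001011
+ 0011101011100010
= 1010111110101101
Result 1010111110101101: MSB = 1 → 44973 − 65536 = -20563.
Both addends are non-negative but the stored result is negative: signed overflow. The true value 29899 + 15074 = 44973 lies outside [-32768, 32767].

-20563; overflow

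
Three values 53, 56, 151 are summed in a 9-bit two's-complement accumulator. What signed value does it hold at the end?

-252

53 + 56 = 109 (001101101)
109 + 151 = 260 → wraps to -252 (100000100)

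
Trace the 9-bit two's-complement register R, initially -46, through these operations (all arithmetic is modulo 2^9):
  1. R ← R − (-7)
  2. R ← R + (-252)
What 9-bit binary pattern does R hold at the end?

Start: R = -46 = 111010010.
R = -46 − (-7) = -39 = 111011001
R = -39 + (-252) = -291; wraps to 221 = 011011101

011011101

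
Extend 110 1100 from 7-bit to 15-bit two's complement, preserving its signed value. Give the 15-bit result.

111111111101100

MSB of 1101100 is 1; replicate it into the new high bits.
11111111|1101100 → 111111111101100 (still -20).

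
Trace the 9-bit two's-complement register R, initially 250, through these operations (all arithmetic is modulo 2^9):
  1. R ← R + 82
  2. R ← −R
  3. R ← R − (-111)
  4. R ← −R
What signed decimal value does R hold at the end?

221

Start: R = 250 = 011111010.
R = 250 + 82 = 332; wraps to -180 = 101001100
R = −(-180) = 180 = 010110100
R = 180 − (-111) = 291; wraps to -221 = 100100011
R = −(-221) = 221 = 011011101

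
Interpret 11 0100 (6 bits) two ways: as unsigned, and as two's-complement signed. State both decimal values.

unsigned = 52, signed = -12

Unsigned: 110100 = 52.
Signed: MSB=1 → 52 − 64 = -12.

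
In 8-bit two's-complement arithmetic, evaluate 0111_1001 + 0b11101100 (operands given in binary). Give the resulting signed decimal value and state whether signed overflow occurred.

101; no overflow

0111_1001 → 01111001 = 121 (signed)
0b11101100 → 11101100 = -20 (signed)
  01111001
+ 11101100
= 01100101  (discard carry-out 1)
Result 01100101: MSB = 0 → value 101.
Addends have opposite signs, so signed overflow cannot occur.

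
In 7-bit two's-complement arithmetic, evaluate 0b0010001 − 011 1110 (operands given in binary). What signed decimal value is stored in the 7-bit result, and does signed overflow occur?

-45; no overflow

0b0010001 → 0010001 = 17 (signed)
011 1110 → 0111110 = 62 (signed)
Subtract via negate-and-add: invert 0111110 + 1 = 1000010 (i.e. -62).
  0010001
+ 1000010
= 1010011
Result 1010011: MSB = 1 → 83 − 128 = -45.
Addends (after negating the subtrahend) have opposite signs, so signed overflow cannot occur.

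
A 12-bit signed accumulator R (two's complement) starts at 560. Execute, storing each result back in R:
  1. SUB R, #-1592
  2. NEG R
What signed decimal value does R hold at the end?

Start: R = 560 = 001000110000.
R = 560 − (-1592) = 2152; wraps to -1944 = 100001101000
R = −(-1944) = 1944 = 011110011000

1944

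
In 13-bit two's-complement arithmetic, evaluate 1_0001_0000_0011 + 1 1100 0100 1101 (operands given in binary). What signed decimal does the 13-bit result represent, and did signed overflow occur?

3408; overflow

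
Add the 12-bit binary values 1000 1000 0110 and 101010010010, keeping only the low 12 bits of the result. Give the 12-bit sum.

001100011000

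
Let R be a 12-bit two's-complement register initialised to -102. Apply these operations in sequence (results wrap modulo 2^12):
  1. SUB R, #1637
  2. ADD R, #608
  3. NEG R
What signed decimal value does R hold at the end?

1131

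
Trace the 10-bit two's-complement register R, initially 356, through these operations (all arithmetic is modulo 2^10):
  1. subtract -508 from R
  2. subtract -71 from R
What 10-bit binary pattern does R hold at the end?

Start: R = 356 = 0101100100.
R = 356 − (-508) = 864; wraps to -160 = 1101100000
R = -160 − (-71) = -89 = 1110100111

1110100111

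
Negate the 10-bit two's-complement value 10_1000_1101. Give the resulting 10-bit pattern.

0101110011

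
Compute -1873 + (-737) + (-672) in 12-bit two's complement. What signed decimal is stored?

814

-1873 + (-737) = -2610 → wraps to 1486 (010111001110)
1486 + (-672) = 814 (001100101110)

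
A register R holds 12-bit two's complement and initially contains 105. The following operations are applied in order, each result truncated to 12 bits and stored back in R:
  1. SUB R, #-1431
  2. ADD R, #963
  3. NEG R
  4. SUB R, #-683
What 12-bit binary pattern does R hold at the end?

Start: R = 105 = 000001101001.
R = 105 − (-1431) = 1536 = 011000000000
R = 1536 + 963 = 2499; wraps to -1597 = 100111000011
R = −(-1597) = 1597 = 011000111101
R = 1597 − (-683) = 2280; wraps to -1816 = 100011101000

100011101000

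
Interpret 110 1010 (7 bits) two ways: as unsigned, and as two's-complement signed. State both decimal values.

Unsigned: 1101010 = 106.
Signed: MSB=1 → 106 − 128 = -22.

unsigned = 106, signed = -22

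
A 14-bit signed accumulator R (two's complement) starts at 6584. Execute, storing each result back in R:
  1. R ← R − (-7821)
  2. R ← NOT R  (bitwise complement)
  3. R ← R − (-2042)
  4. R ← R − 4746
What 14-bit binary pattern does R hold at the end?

Start: R = 6584 = 01100110111000.
R = 6584 − (-7821) = 14405; wraps to -1979 = 11100001000101
R = NOT 11100001000101 = 00011110111010 = 1978
R = 1978 − (-2042) = 4020 = 00111110110100
R = 4020 − 4746 = -726 = 11110100101010

11110100101010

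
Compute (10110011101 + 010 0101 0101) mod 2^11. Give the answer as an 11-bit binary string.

  10110011101
+ 01001010101
= 11111110010

11111110010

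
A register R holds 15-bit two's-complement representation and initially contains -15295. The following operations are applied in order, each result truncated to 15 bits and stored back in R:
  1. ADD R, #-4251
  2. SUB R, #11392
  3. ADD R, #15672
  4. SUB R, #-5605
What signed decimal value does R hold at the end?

Start: R = -15295 = 100010001000001.
R = -15295 + (-4251) = -19546; wraps to 13222 = 011001110100110
R = 13222 − 11392 = 1830 = 000011100100110
R = 1830 + 15672 = 17502; wraps to -15266 = 100010001011110
R = -15266 − (-5605) = -9661 = 101101001000011

-9661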